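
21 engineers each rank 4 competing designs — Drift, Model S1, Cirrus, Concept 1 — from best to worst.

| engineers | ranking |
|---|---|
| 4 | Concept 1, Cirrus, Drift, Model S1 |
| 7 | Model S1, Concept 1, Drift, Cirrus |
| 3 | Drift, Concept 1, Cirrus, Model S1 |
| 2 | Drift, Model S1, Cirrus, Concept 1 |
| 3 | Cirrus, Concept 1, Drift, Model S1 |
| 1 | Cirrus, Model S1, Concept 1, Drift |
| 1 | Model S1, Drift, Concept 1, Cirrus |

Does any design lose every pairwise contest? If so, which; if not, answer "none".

Pairwise majorities:
Drift vs Model S1: Drift, 12–9.
Drift vs Cirrus: Drift wins 13–8.
Drift vs Concept 1: Drift preferred on 3+2+1 = 6 ballots; Concept 1 wins 15–6.
Model S1 vs Cirrus: Model S1 preferred on 7+2+1 = 10 ballots; Cirrus wins 11–10.
Model S1 vs Concept 1: Model S1 wins 11–10.
Cirrus vs Concept 1: Concept 1, 15–6.
No design is winless: Drift beats Model S1; Model S1 beats Concept 1; Cirrus beats Model S1; Concept 1 beats Drift. There is no Condorcet loser.

none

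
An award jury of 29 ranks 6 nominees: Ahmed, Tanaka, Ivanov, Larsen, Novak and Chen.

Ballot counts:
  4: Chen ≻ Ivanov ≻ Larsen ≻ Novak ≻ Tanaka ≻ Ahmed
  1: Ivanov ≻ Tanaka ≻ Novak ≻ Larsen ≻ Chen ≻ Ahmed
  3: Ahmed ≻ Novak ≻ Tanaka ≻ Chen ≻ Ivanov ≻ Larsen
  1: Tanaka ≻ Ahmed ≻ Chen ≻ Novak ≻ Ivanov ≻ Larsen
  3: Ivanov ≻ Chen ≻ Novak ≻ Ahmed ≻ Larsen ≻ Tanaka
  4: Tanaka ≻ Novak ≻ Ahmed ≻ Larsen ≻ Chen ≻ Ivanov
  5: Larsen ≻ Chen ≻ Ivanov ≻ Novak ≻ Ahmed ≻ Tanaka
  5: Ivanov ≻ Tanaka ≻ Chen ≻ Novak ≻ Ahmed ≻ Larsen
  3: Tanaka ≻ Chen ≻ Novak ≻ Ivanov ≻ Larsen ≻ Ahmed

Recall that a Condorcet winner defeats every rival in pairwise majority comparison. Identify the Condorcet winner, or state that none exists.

Check each pair by majority over 29 ballots:
Ahmed vs Tanaka: Tanaka wins 18–11.
Ahmed vs Ivanov: Ivanov, 21–8.
Ahmed vs Larsen: Ahmed wins 16–13.
Ahmed vs Novak: Novak, 25–4.
Ahmed–Chen: Chen 21–8.
Tanaka vs Ivanov: Ivanov, 18–11.
Tanaka vs Larsen: Tanaka wins 17–12.
Tanaka vs Novak: Novak wins 15–14.
Tanaka–Chen: Tanaka 17–12.
Ivanov vs Larsen: Ivanov wins 20–9.
Ivanov vs Novak: Ivanov, 18–11.
Ivanov vs Chen: Chen wins 20–9.
Larsen vs Novak: Novak, 20–9.
Larsen–Chen: Chen 19–10.
Novak vs Chen: Chen wins 21–8.
No nominee is unbeaten: Ahmed loses to Tanaka; Tanaka loses to Ivanov; Ivanov loses to Chen; Larsen loses to Ahmed; Novak loses to Ivanov; Chen loses to Tanaka. In particular Tanaka → Chen → Ivanov → Tanaka is a majority cycle — no Condorcet winner exists.

none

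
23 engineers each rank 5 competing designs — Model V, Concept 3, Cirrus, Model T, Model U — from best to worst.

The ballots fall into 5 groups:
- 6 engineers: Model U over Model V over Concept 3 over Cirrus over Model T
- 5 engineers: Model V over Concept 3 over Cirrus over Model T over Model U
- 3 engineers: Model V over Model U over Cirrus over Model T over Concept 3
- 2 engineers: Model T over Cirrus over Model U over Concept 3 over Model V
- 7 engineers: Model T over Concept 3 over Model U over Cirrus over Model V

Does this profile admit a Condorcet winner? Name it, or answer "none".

none

Check each pair by majority over 23 ballots:
Model V vs Concept 3: Model V, 14–9.
Model V vs Cirrus: Model V, 14–9.
Model V–Model T: Model V 14–9.
Model V–Model U: Model U 15–8.
Concept 3 vs Cirrus: Concept 3 wins 18–5.
Concept 3 vs Model T: Model T, 12–11.
Concept 3–Model U: Concept 3 12–11.
Cirrus vs Model T: Cirrus, 14–9.
Cirrus–Model U: Model U 16–7.
Model T vs Model U: Model T, 14–9.
No design is unbeaten: Model V loses to Model U; Concept 3 loses to Model V; Cirrus loses to Model V; Model T loses to Model V; Model U loses to Concept 3. In particular Model V > Concept 3 > Model U > Model V is a majority cycle — no Condorcet winner exists.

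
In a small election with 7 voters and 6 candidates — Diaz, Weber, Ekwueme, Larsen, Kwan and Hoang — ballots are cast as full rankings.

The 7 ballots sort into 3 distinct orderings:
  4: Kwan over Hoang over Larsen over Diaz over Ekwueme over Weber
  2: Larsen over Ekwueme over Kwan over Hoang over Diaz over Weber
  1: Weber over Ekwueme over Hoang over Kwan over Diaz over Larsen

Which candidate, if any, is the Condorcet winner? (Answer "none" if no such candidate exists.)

Head-to-head results (7 voters):
Diaz vs Weber: Diaz, 6–1.
Diaz–Ekwueme: Diaz 4–3.
Diaz vs Larsen: Larsen, 6–1.
Diaz vs Kwan: 0 to 7, Kwan.
Diaz vs Hoang: Hoang wins 7–0.
Weber vs Ekwueme: Ekwueme, 6–1.
Weber vs Larsen: Weber is ranked higher on 1 ballot, Larsen on 6. Larsen wins 6–1.
Weber vs Kwan: Kwan, 6–1.
Weber vs Hoang: Weber is ranked higher on 1 ballot, Hoang on 6. Hoang wins 6–1.
Ekwueme vs Larsen: 1 for Ekwueme, 6 for Larsen — Larsen by 6–1.
Ekwueme vs Kwan: 2+1 = 3 for Ekwueme, 4 for Kwan — Kwan by 4–3.
Ekwueme–Hoang: Hoang 4–3.
Larsen vs Kwan: 2 for Larsen, 5 for Kwan — Kwan by 5–2.
Larsen vs Hoang: 2 to 5, Hoang.
Kwan vs Hoang: Kwan wins 6–1.
Only Kwan has no losses; Kwan is the Condorcet winner.

Kwan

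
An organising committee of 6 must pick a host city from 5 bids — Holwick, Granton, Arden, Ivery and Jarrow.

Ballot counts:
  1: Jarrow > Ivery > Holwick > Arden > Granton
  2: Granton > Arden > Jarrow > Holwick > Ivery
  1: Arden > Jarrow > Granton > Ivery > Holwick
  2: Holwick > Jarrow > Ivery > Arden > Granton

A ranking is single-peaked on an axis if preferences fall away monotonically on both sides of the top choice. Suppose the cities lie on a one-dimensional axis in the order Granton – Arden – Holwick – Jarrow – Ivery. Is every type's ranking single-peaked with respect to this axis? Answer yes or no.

Axis positions: Granton=1, Arden=2, Holwick=3, Jarrow=4, Ivery=5.
Type 1 (peak Jarrow at position 4): ranking walks positions 4-5-3-2-1, expanding outward from the peak — single-peaked.
Type 2: ranking walks positions 1-2-4-3-5; Jarrow is ranked above Holwick even though Holwick lies between Jarrow and the peak Granton on the axis — preferences dip and rise again. Not single-peaked.
Type 3: ranking walks positions 2-4-1-5-3; Jarrow is ranked above Holwick even though Holwick lies between Jarrow and the peak Arden on the axis — preferences dip and rise again. Not single-peaked.
Type 4 (peak Holwick at position 3): ranking walks positions 3-4-5-2-1, expanding outward from the peak — single-peaked.
Type 2 violates single-peakedness, so the profile is not single-peaked on this axis.

no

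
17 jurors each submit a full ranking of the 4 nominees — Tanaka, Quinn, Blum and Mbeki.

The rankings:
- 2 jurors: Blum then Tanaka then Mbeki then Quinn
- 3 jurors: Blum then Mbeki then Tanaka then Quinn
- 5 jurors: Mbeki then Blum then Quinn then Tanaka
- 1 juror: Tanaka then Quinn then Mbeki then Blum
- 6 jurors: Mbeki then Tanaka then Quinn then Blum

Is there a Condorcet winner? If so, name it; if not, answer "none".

Check each pair by majority over 17 ballots:
Tanaka vs Quinn: Tanaka, 12–5.
Tanaka vs Blum: Blum wins 10–7.
Tanaka vs Mbeki: Mbeki, 14–3.
Quinn–Blum: Blum 10–7.
Quinn vs Mbeki: Mbeki wins 16–1.
Blum–Mbeki: Mbeki 12–5.
Mbeki defeats every rival head-to-head and is the Condorcet winner.

Mbeki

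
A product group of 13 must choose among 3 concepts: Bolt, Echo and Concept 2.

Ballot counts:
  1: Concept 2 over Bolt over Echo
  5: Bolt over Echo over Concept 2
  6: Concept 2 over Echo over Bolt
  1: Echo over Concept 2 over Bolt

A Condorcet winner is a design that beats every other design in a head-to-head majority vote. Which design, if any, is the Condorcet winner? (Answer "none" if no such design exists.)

Head-to-head results (13 engineers):
Bolt vs Echo: 1+5 = 6 for Bolt, 7 for Echo — Echo by 7–6.
Bolt vs Concept 2: 5 for Bolt, 8 for Concept 2 — Concept 2 by 8–5.
Echo vs Concept 2: 6 to 7, Concept 2.
Concept 2 defeats every rival head-to-head and is the Condorcet winner.

Concept 2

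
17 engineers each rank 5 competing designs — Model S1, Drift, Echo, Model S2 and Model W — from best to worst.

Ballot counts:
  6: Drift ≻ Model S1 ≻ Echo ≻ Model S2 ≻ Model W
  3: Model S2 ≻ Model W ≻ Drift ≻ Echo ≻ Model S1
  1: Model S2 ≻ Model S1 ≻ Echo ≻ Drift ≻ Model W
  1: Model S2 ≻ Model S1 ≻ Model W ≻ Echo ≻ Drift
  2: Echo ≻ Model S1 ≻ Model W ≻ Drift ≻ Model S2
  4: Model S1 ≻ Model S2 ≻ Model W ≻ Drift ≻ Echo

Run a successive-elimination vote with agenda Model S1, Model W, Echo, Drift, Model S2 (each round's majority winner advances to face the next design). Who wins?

Round 1: Model S1 vs Model W — 14–3, Model S1 advances.
Round 2: Model S1 vs Echo — 12–5, Model S1 advances.
Round 3: Model S1 vs Drift — 8–9, Drift advances.
Round 4: Drift vs Model S2 — 8–9, Model S2 advances.
Model S2 survives the agenda.

Model S2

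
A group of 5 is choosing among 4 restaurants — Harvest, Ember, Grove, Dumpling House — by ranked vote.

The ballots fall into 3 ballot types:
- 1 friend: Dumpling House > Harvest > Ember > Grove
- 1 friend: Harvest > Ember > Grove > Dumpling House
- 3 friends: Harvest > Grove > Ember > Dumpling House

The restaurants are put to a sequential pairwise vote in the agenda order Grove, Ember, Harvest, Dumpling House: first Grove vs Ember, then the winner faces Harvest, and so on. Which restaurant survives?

Harvest

Round 1: Grove vs Ember — 3–2, Grove advances.
Round 2: Grove vs Harvest — 0–5, Harvest advances.
Round 3: Harvest vs Dumpling House — 4–1, Harvest advances.
Harvest survives the agenda.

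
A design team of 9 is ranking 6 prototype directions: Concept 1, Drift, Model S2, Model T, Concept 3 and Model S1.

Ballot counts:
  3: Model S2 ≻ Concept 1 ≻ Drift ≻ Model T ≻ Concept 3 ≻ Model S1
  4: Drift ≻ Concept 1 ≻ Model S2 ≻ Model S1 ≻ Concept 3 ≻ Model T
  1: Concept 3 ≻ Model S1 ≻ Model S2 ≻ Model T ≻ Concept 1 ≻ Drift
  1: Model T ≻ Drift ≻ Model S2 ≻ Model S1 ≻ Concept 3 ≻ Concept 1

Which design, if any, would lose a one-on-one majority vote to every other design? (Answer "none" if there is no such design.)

Model T

Head-to-head results (9 engineers):
Concept 1 vs Drift: Drift wins 5–4.
Concept 1 vs Model S2: Concept 1 is ranked higher on 4 ballots, Model S2 on 5. Model S2 wins 5–4.
Concept 1 vs Model T: 3+4 = 7 for Concept 1, 2 for Model T — Concept 1 by 7–2.
Concept 1 vs Concept 3: Concept 1 is ranked higher on 3+4 = 7 ballots, Concept 3 on 2. Concept 1 wins 7–2.
Concept 1–Model S1: Concept 1 7–2.
Drift vs Model S2: 4+1 = 5 for Drift, 4 for Model S2 — Drift by 5–4.
Drift vs Model T: Drift preferred on 3+4 = 7 ballots; Drift wins 7–2.
Drift–Concept 3: Drift 8–1.
Drift vs Model S1: 3+4+1 = 8 for Drift, 1 for Model S1 — Drift by 8–1.
Model S2–Model T: Model S2 8–1.
Model S2 vs Concept 3: Model S2, 8–1.
Model S2–Model S1: Model S2 8–1.
Model T vs Concept 3: Concept 3 wins 5–4.
Model T vs Model S1: Model S1, 5–4.
Concept 3 vs Model S1: 3+1 = 4 for Concept 3, 5 for Model S1 — Model S1 by 5–4.
Model T is beaten in every head-to-head and is the Condorcet loser.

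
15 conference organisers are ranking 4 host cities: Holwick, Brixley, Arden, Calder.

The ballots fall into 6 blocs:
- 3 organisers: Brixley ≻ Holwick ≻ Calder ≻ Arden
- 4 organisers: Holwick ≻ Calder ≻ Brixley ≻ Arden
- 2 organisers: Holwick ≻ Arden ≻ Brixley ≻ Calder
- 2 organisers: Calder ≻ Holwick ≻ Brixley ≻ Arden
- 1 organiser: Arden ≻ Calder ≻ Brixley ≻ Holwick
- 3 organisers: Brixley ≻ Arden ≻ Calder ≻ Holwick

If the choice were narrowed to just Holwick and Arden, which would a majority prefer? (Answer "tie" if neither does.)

Holwick

Ballots ranking Holwick above Arden: 3 + 4 + 2 + 2 = 11.
Ballots ranking Arden above Holwick: 15 − 11 = 4.
Holwick wins the head-to-head 11–4.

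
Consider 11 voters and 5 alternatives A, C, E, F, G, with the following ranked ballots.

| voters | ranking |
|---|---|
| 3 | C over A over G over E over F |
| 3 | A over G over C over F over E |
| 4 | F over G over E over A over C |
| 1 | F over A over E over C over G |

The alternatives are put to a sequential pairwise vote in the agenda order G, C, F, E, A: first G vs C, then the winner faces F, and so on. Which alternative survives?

Round 1: G vs C — 7–4, G advances.
Round 2: G vs F — 6–5, G advances.
Round 3: G vs E — 10–1, G advances.
Round 4: G vs A — 4–7, A advances.
The agenda winner is A.

A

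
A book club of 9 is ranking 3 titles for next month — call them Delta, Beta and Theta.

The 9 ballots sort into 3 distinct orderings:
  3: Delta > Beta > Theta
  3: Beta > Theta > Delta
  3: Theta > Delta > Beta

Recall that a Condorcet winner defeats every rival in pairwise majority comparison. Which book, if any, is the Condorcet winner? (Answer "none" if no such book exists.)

Head-to-head results (9 members):
Delta vs Beta: 6 to 3, Delta.
Delta vs Theta: Delta preferred on 3 ballots; Theta wins 6–3.
Beta vs Theta: Beta is ranked higher on 3+3 = 6 ballots, Theta on 3. Beta wins 6–3.
Each book drops at least one matchup (Delta loses to Theta; Beta loses to Delta; Theta loses to Beta); the cycle Delta → Beta → Theta → Delta rules out a Condorcet winner.

none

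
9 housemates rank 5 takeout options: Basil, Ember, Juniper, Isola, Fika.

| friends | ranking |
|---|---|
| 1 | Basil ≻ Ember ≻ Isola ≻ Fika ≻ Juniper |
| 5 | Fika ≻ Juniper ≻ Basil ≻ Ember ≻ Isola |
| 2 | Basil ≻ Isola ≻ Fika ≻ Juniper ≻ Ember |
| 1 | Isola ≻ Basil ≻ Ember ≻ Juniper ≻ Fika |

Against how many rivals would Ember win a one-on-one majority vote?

1

Ember against each rival (9 friends):
Ember vs Basil: Ember is ranked higher on 0 ballots, Basil on 9. Basil wins 9–0.
Ember vs Juniper: Juniper wins 7–2.
Ember–Isola: Ember 6–3.
Ember vs Fika: 2 to 7, Fika.
Ember beats Isola; loses to Basil, Juniper, Fika — 1 pairwise win.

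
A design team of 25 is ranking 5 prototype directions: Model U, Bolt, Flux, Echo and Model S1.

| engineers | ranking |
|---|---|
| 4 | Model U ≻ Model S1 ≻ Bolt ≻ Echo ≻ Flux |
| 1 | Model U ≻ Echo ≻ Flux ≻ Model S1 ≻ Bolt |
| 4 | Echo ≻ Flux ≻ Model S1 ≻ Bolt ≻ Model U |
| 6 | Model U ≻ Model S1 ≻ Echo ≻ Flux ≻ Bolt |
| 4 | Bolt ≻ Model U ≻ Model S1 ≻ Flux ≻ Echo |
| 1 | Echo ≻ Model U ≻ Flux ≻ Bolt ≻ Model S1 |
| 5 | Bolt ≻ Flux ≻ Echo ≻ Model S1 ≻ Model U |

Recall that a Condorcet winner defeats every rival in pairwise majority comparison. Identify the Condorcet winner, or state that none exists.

Head-to-head results (25 engineers):
Model U–Bolt: Bolt 13–12.
Model U vs Flux: Model U, 16–9.
Model U vs Echo: Model U, 15–10.
Model U vs Model S1: Model U, 16–9.
Bolt vs Flux: Bolt wins 13–12.
Bolt–Echo: Bolt 13–12.
Bolt–Model S1: Model S1 15–10.
Flux–Echo: Echo 16–9.
Flux vs Model S1: Model S1 wins 14–11.
Echo vs Model S1: Model S1 wins 14–11.
Every design loses at least once (Model U loses to Bolt; Bolt loses to Model S1; Flux loses to Model U; Echo loses to Model U; Model S1 loses to Model U). The majority relation contains the cycle Model U → Model S1 → Bolt → Model U, so there is no Condorcet winner.

none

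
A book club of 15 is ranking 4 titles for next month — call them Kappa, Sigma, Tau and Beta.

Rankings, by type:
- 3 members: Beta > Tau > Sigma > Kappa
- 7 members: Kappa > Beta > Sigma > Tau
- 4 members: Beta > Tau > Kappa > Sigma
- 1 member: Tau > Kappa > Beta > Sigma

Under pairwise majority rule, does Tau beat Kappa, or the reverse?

Tau

Ballots ranking Tau above Kappa: 3 + 4 + 1 = 8.
Ballots ranking Kappa above Tau: 15 − 8 = 7.
Tau wins the head-to-head 8–7.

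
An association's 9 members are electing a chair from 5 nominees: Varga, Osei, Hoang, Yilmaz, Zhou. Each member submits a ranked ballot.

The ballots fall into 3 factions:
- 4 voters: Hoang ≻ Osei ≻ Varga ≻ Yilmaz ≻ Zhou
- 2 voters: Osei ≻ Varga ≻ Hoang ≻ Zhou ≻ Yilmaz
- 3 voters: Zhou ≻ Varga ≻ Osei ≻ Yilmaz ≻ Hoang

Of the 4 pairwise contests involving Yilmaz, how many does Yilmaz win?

0

Yilmaz against each rival (9 voters):
Yilmaz vs Varga: Varga, 9–0.
Yilmaz vs Osei: Osei wins 9–0.
Yilmaz vs Hoang: Yilmaz is ranked higher on 3 ballots, Hoang on 6. Hoang wins 6–3.
Yilmaz vs Zhou: Zhou wins 5–4.
Yilmaz beats no one; loses to Varga, Osei, Hoang, Zhou — 0 pairwise wins.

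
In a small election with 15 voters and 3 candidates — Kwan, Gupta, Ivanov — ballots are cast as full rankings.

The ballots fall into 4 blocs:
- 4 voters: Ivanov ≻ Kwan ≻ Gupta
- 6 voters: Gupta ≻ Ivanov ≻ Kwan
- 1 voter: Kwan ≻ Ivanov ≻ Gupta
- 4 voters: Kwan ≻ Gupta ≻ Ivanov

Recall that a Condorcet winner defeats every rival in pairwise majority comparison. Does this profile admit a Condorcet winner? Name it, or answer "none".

Check each pair by majority over 15 ballots:
Kwan vs Gupta: 4+1+4 = 9 for Kwan, 6 for Gupta — Kwan by 9–6.
Kwan vs Ivanov: Ivanov, 10–5.
Gupta vs Ivanov: Gupta is ranked higher on 6+4 = 10 ballots, Ivanov on 5. Gupta wins 10–5.
Each candidate drops at least one matchup (Kwan loses to Ivanov; Gupta loses to Kwan; Ivanov loses to Gupta); the cycle Kwan → Gupta → Ivanov → Kwan rules out a Condorcet winner.

none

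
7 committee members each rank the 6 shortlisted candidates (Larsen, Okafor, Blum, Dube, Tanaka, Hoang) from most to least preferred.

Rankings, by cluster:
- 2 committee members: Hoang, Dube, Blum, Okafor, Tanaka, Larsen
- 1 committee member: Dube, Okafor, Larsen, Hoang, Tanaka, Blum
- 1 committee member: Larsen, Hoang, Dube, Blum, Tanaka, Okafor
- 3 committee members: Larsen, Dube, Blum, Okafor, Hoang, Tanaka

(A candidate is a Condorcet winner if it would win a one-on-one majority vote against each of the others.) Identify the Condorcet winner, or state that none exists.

Larsen

Head-to-head results (7 committee members):
Larsen vs Okafor: Larsen preferred on 1+3 = 4 ballots; Larsen wins 4–3.
Larsen vs Blum: Larsen preferred on 1+1+3 = 5 ballots; Larsen wins 5–2.
Larsen vs Dube: Larsen preferred on 1+3 = 4 ballots; Larsen wins 4–3.
Larsen vs Tanaka: Larsen preferred on 1+1+3 = 5 ballots; Larsen wins 5–2.
Larsen vs Hoang: Larsen is ranked higher on 1+1+3 = 5 ballots, Hoang on 2. Larsen wins 5–2.
Okafor vs Blum: Okafor is ranked higher on 1 ballot, Blum on 6. Blum wins 6–1.
Okafor vs Dube: Okafor is ranked higher on 0 ballots, Dube on 7. Dube wins 7–0.
Okafor vs Tanaka: 6 to 1, Okafor.
Okafor vs Hoang: Okafor preferred on 1+3 = 4 ballots; Okafor wins 4–3.
Blum vs Dube: 0 for Blum, 7 for Dube — Dube by 7–0.
Blum vs Tanaka: Blum preferred on 2+1+3 = 6 ballots; Blum wins 6–1.
Blum vs Hoang: 3 to 4, Hoang.
Dube vs Tanaka: Dube is ranked higher on 2+1+1+3 = 7 ballots, Tanaka on 0. Dube wins 7–0.
Dube vs Hoang: 1+3 = 4 for Dube, 3 for Hoang — Dube by 4–3.
Tanaka vs Hoang: Tanaka preferred on 0 ballots; Hoang wins 7–0.
Larsen defeats every rival head-to-head and is the Condorcet winner.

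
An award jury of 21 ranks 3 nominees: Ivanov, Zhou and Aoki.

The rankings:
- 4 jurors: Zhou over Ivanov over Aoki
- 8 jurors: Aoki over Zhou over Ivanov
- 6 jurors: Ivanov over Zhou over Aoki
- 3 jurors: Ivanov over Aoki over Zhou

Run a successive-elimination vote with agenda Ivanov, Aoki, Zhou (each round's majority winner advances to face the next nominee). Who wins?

Round 1: Ivanov vs Aoki — 13–8, Ivanov advances.
Round 2: Ivanov vs Zhou — 9–12, Zhou advances.
Zhou survives the agenda.

Zhou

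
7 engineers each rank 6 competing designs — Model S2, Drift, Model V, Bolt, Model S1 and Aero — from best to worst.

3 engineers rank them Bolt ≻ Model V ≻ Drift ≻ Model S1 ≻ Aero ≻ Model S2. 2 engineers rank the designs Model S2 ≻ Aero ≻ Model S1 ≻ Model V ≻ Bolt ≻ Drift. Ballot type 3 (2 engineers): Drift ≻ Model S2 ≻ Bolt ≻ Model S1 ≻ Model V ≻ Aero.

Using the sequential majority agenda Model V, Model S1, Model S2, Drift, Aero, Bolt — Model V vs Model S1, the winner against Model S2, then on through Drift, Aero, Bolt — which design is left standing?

Round 1: Model V vs Model S1 — 3–4, Model S1 advances.
Round 2: Model S1 vs Model S2 — 3–4, Model S2 advances.
Round 3: Model S2 vs Drift — 2–5, Drift advances.
Round 4: Drift vs Aero — 5–2, Drift advances.
Round 5: Drift vs Bolt — 2–5, Bolt advances.
Bolt survives the agenda.

Bolt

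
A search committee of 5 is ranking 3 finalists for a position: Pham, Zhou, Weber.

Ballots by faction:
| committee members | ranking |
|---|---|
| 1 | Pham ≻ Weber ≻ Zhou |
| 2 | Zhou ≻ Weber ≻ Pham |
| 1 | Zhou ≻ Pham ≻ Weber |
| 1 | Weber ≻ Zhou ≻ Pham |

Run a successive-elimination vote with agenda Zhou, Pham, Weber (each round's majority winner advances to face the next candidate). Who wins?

Zhou

Round 1: Zhou vs Pham — 4–1, Zhou advances.
Round 2: Zhou vs Weber — 3–2, Zhou advances.
The agenda winner is Zhou.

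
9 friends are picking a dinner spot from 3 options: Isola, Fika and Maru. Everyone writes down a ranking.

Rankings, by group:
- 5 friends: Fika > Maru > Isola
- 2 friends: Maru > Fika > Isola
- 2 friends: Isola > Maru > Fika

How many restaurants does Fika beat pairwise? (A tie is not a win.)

2

Fika against each rival (9 friends):
Fika vs Isola: Fika is ranked higher on 5+2 = 7 ballots, Isola on 2. Fika wins 7–2.
Fika vs Maru: Fika, 5–4.
Fika beats Isola, Maru — 2 pairwise wins.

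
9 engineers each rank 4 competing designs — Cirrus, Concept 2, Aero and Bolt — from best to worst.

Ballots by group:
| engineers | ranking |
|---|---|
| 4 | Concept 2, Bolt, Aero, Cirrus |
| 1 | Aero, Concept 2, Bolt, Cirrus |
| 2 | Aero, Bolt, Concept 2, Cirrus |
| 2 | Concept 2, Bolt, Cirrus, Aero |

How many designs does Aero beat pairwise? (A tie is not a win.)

Aero against each rival (9 engineers):
Aero vs Cirrus: 4+1+2 = 7 for Aero, 2 for Cirrus — Aero by 7–2.
Aero vs Concept 2: 3 to 6, Concept 2.
Aero vs Bolt: Bolt wins 6–3.
Aero beats Cirrus; loses to Concept 2, Bolt — 1 pairwise win.

1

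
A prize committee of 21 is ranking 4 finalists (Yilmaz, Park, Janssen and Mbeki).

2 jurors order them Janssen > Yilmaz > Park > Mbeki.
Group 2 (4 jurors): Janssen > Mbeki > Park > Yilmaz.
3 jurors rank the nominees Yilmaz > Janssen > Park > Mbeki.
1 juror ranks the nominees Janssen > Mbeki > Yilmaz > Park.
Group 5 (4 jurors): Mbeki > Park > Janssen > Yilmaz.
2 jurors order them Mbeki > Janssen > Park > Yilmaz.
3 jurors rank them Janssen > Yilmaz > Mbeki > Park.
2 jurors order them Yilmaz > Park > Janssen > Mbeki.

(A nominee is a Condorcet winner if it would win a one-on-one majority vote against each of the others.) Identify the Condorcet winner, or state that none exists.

Head-to-head results (21 jurors):
Yilmaz vs Park: Yilmaz wins 11–10.
Yilmaz–Janssen: Janssen 16–5.
Yilmaz vs Mbeki: Mbeki, 11–10.
Park vs Janssen: Janssen wins 15–6.
Park–Mbeki: Mbeki 14–7.
Janssen vs Mbeki: Janssen, 15–6.
Janssen beats each of Yilmaz, Park, Mbeki — Janssen is the Condorcet winner.

Janssen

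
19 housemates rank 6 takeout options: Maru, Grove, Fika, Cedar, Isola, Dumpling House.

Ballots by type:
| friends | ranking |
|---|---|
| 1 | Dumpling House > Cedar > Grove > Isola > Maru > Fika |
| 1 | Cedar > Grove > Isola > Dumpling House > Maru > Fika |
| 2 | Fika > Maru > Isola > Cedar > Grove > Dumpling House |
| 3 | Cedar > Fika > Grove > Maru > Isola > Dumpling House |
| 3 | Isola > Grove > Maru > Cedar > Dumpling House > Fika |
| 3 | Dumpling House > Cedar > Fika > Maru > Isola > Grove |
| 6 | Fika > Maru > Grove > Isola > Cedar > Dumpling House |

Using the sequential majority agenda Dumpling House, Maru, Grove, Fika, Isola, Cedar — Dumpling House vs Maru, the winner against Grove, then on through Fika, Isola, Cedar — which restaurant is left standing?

Cedar

Round 1: Dumpling House vs Maru — 5–14, Maru advances.
Round 2: Maru vs Grove — 11–8, Maru advances.
Round 3: Maru vs Fika — 5–14, Fika advances.
Round 4: Fika vs Isola — 14–5, Fika advances.
Round 5: Fika vs Cedar — 8–11, Cedar advances.
Cedar survives the agenda.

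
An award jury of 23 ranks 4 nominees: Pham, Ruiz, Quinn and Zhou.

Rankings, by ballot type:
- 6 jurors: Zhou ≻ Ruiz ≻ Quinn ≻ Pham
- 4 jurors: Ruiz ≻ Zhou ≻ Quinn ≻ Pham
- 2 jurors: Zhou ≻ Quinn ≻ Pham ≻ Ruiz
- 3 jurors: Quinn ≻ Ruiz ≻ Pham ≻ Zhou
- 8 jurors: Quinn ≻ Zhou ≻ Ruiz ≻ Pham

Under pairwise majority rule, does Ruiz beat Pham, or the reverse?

Ballots ranking Ruiz above Pham: 6 + 4 + 3 + 8 = 21.
Ballots ranking Pham above Ruiz: 23 − 21 = 2.
Ruiz wins the head-to-head 21–2.

Ruiz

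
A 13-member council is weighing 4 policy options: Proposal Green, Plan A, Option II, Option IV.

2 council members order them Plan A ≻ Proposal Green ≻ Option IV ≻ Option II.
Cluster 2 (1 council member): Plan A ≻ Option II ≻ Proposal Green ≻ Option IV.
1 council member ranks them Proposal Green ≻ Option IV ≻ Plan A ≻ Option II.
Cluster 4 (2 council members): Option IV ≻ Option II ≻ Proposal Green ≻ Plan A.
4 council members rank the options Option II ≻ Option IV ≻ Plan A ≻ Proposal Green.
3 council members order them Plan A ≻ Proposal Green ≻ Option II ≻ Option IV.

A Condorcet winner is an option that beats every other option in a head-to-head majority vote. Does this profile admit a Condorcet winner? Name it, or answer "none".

Check each pair by majority over 13 ballots:
Proposal Green vs Plan A: 3 to 10, Plan A.
Proposal Green vs Option II: Option II, 7–6.
Proposal Green vs Option IV: Proposal Green is ranked higher on 2+1+1+3 = 7 ballots, Option IV on 6. Proposal Green wins 7–6.
Plan A vs Option II: 2+1+1+3 = 7 for Plan A, 6 for Option II — Plan A by 7–6.
Plan A vs Option IV: Plan A is ranked higher on 2+1+3 = 6 ballots, Option IV on 7. Option IV wins 7–6.
Option II vs Option IV: Option II wins 8–5.
Every option loses at least once (Proposal Green loses to Plan A; Plan A loses to Option IV; Option II loses to Plan A; Option IV loses to Proposal Green). The majority relation contains the cycle Proposal Green → Option IV → Plan A → Proposal Green, so there is no Condorcet winner.

none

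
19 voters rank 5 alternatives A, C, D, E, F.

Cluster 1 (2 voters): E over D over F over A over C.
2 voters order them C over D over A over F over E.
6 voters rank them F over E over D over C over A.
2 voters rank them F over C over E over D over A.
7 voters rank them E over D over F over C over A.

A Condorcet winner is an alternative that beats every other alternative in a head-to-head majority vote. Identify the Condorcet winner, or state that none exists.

none

Pairwise majorities:
A–C: C 17–2.
A vs D: D, 19–0.
A vs E: E, 17–2.
A vs F: F, 17–2.
C–D: D 15–4.
C vs E: E, 15–4.
C–F: F 17–2.
D–E: E 17–2.
D vs F: D wins 11–8.
E vs F: F, 10–9.
Each alternative drops at least one matchup (A loses to C; C loses to D; D loses to E; E loses to F; F loses to D); the cycle D beats F beats E beats D rules out a Condorcet winner.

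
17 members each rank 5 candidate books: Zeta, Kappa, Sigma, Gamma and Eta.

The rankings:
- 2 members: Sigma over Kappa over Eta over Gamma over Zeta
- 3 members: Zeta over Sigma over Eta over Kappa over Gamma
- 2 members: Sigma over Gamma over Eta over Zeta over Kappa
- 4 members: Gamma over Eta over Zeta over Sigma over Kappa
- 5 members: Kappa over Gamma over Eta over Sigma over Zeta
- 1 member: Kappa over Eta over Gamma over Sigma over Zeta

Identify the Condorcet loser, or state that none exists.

none

Head-to-head results (17 members):
Zeta vs Kappa: 9 to 8, Zeta.
Zeta vs Sigma: Sigma, 10–7.
Zeta vs Gamma: 3 for Zeta, 14 for Gamma — Gamma by 14–3.
Zeta vs Eta: Eta, 14–3.
Kappa vs Sigma: 5+1 = 6 for Kappa, 11 for Sigma — Sigma by 11–6.
Kappa vs Gamma: Kappa wins 11–6.
Kappa vs Eta: Eta wins 9–8.
Sigma vs Gamma: Gamma, 10–7.
Sigma vs Eta: Sigma preferred on 2+3+2 = 7 ballots; Eta wins 10–7.
Gamma vs Eta: Gamma, 11–6.
Every book wins at least one matchup (Zeta beats Kappa; Kappa beats Gamma; Sigma beats Zeta; Gamma beats Zeta; Eta beats Zeta), so there is no Condorcet loser.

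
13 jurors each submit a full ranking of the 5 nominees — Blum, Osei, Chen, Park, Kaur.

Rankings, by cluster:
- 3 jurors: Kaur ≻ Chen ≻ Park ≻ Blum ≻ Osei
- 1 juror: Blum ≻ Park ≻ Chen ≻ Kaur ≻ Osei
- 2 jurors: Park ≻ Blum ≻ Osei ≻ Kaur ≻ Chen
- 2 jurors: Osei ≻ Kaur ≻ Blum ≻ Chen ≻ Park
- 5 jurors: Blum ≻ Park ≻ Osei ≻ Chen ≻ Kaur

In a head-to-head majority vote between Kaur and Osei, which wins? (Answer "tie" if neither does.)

Osei

Ballots ranking Kaur above Osei: 3 + 1 = 4.
Ballots ranking Osei above Kaur: 13 − 4 = 9.
Osei wins the head-to-head 9–4.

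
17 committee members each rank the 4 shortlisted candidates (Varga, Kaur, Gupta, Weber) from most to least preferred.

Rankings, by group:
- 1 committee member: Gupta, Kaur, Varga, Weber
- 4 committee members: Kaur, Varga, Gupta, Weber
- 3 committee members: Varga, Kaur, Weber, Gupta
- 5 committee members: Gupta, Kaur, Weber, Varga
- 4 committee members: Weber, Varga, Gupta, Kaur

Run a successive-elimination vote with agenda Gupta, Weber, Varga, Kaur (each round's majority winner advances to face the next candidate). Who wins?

Round 1: Gupta vs Weber — 10–7, Gupta advances.
Round 2: Gupta vs Varga — 6–11, Varga advances.
Round 3: Varga vs Kaur — 7–10, Kaur advances.
The agenda winner is Kaur.

Kaur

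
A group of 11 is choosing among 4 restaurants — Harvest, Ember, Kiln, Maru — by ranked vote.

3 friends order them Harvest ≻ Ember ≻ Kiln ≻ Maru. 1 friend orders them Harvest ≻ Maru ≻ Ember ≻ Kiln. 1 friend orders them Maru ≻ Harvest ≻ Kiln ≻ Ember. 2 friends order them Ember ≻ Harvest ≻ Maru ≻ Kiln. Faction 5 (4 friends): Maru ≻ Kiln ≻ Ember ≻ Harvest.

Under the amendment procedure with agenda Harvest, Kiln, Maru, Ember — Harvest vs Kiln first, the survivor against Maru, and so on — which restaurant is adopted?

Round 1: Harvest vs Kiln — 7–4, Harvest advances.
Round 2: Harvest vs Maru — 6–5, Harvest advances.
Round 3: Harvest vs Ember — 5–6, Ember advances.
The agenda winner is Ember.

Ember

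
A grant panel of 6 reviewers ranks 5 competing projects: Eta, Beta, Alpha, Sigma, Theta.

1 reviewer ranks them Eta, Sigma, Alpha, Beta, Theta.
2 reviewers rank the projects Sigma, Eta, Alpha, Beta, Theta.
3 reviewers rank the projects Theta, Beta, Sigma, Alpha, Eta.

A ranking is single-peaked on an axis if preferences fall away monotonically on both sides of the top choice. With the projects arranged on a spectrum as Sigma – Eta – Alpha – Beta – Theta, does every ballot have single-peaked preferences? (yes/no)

Axis positions: Sigma=1, Eta=2, Alpha=3, Beta=4, Theta=5.
Cluster 1 (peak Eta at position 2): ranking walks positions 2-1-3-4-5, expanding outward from the peak — single-peaked.
Cluster 2 (peak Sigma at position 1): ranking walks positions 1-2-3-4-5, expanding outward from the peak — single-peaked.
Cluster 3: ranking walks positions 5-4-1-3-2; Sigma is ranked above Alpha even though Alpha lies between Sigma and the peak Theta on the axis — preferences dip and rise again. Not single-peaked.
Cluster 3 violates single-peakedness, so the profile is not single-peaked on this axis.

no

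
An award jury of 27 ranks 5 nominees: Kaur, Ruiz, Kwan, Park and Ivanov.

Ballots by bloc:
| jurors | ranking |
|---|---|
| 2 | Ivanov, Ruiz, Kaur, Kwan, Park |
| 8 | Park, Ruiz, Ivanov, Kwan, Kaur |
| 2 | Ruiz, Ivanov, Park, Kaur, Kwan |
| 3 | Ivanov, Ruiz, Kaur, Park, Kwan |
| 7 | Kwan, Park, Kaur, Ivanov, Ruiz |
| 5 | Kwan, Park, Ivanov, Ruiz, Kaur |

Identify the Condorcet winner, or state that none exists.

none

Check each pair by majority over 27 ballots:
Kaur vs Ruiz: Ruiz, 20–7.
Kaur–Kwan: Kwan 20–7.
Kaur–Park: Park 22–5.
Kaur vs Ivanov: Ivanov wins 20–7.
Ruiz vs Kwan: Ruiz wins 15–12.
Ruiz vs Park: Park, 20–7.
Ruiz–Ivanov: Ivanov 17–10.
Kwan vs Park: Kwan wins 14–13.
Kwan vs Ivanov: Ivanov wins 15–12.
Park–Ivanov: Park 20–7.
Each nominee drops at least one matchup (Kaur loses to Ruiz; Ruiz loses to Park; Kwan loses to Ruiz; Park loses to Kwan; Ivanov loses to Park); the cycle Ruiz beats Kwan beats Park beats Ruiz rules out a Condorcet winner.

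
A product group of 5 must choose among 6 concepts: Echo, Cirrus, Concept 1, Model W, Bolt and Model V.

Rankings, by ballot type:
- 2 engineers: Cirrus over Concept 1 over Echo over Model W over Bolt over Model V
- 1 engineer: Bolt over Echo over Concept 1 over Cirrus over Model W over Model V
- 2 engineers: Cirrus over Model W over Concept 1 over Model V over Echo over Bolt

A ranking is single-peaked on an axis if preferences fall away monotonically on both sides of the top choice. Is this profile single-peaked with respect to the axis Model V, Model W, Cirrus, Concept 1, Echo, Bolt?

yes

Axis positions: Model V=1, Model W=2, Cirrus=3, Concept 1=4, Echo=5, Bolt=6.
Ballot type 1 (peak Cirrus at position 3): ranking walks positions 3-4-5-2-6-1, expanding outward from the peak — single-peaked.
Ballot type 2 (peak Bolt at position 6): ranking walks positions 6-5-4-3-2-1, expanding outward from the peak — single-peaked.
Ballot type 3 (peak Cirrus at position 3): ranking walks positions 3-2-4-1-5-6, expanding outward from the peak — single-peaked.
Every ranking is single-peaked on this axis.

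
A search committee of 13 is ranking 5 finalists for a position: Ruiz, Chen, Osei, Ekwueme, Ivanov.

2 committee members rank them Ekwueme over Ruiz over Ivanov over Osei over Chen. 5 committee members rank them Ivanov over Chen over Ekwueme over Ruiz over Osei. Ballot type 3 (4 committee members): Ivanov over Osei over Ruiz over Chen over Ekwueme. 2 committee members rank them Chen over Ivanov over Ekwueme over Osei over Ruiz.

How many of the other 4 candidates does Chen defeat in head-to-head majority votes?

Chen against each rival (13 committee members):
Chen vs Ruiz: Chen, 7–6.
Chen vs Osei: 5+2 = 7 for Chen, 6 for Osei — Chen by 7–6.
Chen vs Ekwueme: Chen, 11–2.
Chen vs Ivanov: 2 for Chen, 11 for Ivanov — Ivanov by 11–2.
Chen beats Ruiz, Osei, Ekwueme; loses to Ivanov — 3 pairwise wins.

3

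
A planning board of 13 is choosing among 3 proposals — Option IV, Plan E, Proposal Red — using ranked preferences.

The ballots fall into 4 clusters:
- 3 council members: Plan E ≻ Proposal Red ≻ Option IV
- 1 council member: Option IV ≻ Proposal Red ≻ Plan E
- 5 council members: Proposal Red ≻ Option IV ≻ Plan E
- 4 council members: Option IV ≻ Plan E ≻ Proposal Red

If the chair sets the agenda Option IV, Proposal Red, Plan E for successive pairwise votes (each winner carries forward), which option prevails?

Plan E

Round 1: Option IV vs Proposal Red — 5–8, Proposal Red advances.
Round 2: Proposal Red vs Plan E — 6–7, Plan E advances.
Plan E survives the agenda.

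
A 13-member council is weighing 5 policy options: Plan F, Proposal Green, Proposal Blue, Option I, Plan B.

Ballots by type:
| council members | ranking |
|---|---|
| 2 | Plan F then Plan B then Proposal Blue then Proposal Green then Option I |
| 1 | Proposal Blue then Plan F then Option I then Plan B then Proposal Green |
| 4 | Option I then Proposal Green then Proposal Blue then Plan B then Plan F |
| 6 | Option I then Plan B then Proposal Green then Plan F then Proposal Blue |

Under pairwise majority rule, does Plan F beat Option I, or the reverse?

Ballots ranking Plan F above Option I: 2 + 1 = 3.
Ballots ranking Option I above Plan F: 13 − 3 = 10.
Option I wins the head-to-head 10–3.

Option I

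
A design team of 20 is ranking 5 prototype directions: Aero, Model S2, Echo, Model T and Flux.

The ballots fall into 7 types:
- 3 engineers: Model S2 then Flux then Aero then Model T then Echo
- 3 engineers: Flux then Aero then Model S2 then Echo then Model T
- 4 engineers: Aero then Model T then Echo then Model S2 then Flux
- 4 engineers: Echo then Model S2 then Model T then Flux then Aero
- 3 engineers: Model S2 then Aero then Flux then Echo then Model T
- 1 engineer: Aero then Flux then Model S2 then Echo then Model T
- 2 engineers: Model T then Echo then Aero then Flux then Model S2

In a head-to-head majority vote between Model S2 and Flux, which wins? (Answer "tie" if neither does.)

Model S2

Ballots ranking Model S2 above Flux: 3 + 4 + 4 + 3 = 14.
Ballots ranking Flux above Model S2: 20 − 14 = 6.
Model S2 wins the head-to-head 14–6.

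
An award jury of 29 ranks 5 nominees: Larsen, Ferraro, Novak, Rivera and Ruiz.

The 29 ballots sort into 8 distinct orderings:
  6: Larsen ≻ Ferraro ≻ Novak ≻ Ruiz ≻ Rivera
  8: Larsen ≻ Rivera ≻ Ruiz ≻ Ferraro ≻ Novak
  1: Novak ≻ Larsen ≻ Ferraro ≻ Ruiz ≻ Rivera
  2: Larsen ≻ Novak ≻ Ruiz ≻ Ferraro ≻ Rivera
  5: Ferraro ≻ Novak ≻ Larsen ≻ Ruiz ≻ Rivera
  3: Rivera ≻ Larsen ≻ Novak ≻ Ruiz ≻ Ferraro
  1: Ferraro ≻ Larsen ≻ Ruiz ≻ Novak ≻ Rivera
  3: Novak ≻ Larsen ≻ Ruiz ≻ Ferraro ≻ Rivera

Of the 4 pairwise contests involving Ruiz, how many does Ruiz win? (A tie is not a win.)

Ruiz against each rival (29 jurors):
Ruiz–Larsen: Larsen 29–0.
Ruiz vs Ferraro: Ruiz preferred on 8+2+3+3 = 16 ballots; Ruiz wins 16–13.
Ruiz vs Novak: Novak, 20–9.
Ruiz vs Rivera: Ruiz, 18–11.
Ruiz beats Ferraro, Rivera; loses to Larsen, Novak — 2 pairwise wins.

2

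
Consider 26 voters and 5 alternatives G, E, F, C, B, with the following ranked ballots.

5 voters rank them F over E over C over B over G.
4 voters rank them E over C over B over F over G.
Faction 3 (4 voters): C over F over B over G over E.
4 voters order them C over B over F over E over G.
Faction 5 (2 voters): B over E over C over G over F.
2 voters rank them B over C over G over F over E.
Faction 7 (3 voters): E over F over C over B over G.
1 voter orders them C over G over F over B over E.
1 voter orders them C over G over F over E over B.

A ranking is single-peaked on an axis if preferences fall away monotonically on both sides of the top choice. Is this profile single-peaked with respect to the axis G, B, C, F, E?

Axis positions: G=1, B=2, C=3, F=4, E=5.
Faction 1 (peak F at position 4): ranking walks positions 4-5-3-2-1, expanding outward from the peak — single-peaked.
Faction 2: ranking walks positions 5-3-2-4-1; C is ranked above F even though F lies between C and the peak E on the axis — preferences dip and rise again. Not single-peaked.
Faction 3 (peak C at position 3): ranking walks positions 3-4-2-1-5, expanding outward from the peak — single-peaked.
Faction 4 (peak C at position 3): ranking walks positions 3-2-4-5-1, expanding outward from the peak — single-peaked.
Faction 5: ranking walks positions 2-5-3-1-4; E is ranked above C even though C lies between E and the peak B on the axis — preferences dip and rise again. Not single-peaked.
Faction 6 (peak B at position 2): ranking walks positions 2-3-1-4-5, expanding outward from the peak — single-peaked.
Faction 7 (peak E at position 5): ranking walks positions 5-4-3-2-1, expanding outward from the peak — single-peaked.
Faction 8: ranking walks positions 3-1-4-2-5; G is ranked above B even though B lies between G and the peak C on the axis — preferences dip and rise again. Not single-peaked.
Faction 9: ranking walks positions 3-1-4-5-2; G is ranked above B even though B lies between G and the peak C on the axis — preferences dip and rise again. Not single-peaked.
Faction 2 violates single-peakedness, so the profile is not single-peaked on this axis.

no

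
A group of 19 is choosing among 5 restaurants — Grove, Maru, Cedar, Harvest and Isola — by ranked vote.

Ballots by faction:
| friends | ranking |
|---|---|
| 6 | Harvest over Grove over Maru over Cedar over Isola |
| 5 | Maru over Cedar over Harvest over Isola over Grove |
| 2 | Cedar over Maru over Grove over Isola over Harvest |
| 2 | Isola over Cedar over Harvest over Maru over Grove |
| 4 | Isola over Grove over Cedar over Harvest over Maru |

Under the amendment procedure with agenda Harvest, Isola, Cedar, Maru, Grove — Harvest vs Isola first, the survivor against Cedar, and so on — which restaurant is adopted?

Grove

Round 1: Harvest vs Isola — 11–8, Harvest advances.
Round 2: Harvest vs Cedar — 6–13, Cedar advances.
Round 3: Cedar vs Maru — 8–11, Maru advances.
Round 4: Maru vs Grove — 9–10, Grove advances.
The agenda winner is Grove.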